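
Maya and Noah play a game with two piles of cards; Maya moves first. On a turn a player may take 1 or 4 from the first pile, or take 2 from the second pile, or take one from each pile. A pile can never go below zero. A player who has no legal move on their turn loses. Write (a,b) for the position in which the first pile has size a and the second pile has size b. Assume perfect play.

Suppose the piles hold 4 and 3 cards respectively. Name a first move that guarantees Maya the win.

Move to (3,3).

Classify positions by backward induction: terminal positions (no move available) are L. From any other position, the mover wins iff some move reaches an L.
No move ever increases a pile, so every position that can arise here has a ≤ 4 and b ≤ 3; it is enough to label the cells with 0 ≤ a ≤ 4 and 0 ≤ b ≤ 3.
Every move lowers a or b (never raises either), so fill the grid row by row in increasing a, and left to right within a row: each cell's successors are then already labelled.
      b=0  b=1  b=2  b=3
a=0:    L    L    W    W
a=1:    W    W    W    L
a=2:    L    L    W    W
a=3:    W    W    W    L
a=4:    W    W    L    W
Cells with no legal move (terminal, hence L): (0,0), (0,1).
The remaining L cells, each justified by listing all of its moves:
(1,3): →(0,3)(W), (1,1)(W), (0,2)(W) — all W, so L
(2,0): →(1,0)(W) only, which is W, so L
(2,1): →(1,1)(W), (1,0)(W) — all W, so L
(3,3): →(2,3)(W), (3,1)(W), (2,2)(W) — all W, so L
(4,2): →(3,2)(W), (0,2)(W), (4,0)(W), (3,1)(W) — all W, so L
Every other cell has at least one move into one of the L cells above, so it is W.
From (4,3), the L positions reachable in one move are: (3,3).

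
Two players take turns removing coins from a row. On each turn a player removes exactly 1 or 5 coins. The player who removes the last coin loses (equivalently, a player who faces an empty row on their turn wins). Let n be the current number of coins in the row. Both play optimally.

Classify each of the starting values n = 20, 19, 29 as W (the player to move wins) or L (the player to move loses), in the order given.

Label each position W (a win for the player to move) or L (a loss). A position with no legal move is W; any other position is W exactly when some move reaches an L, and L when every move reaches a W.
n=0: no move; the opponent has just taken the last coin and therefore loses → W
n=1: only reaches 0(W), which is W → L
n=2: reaches L-position 1 → W
n=3: only reaches 2(W), which is W → L
n=4: reaches L-position 3 → W
n=5: only reaches 4(W), 0(W), all W → L
n=6: reaches L-position 5 → W
n=7: only reaches 6(W), 2(W), all W → L
n=8: reaches L-position 7 → W
n=9: only reaches 8(W), 4(W), all W → L
n=10: reaches L-position 9 → W
n=11: only reaches 10(W), 6(W), all W → L
n=12: reaches L-position 11 → W
n=13: only reaches 12(W), 8(W), all W → L
n=14: reaches L-position 13 → W
n=15: only reaches 14(W), 10(W), all W → L
n=16: reaches L-position 15 → W
n=17: only reaches 16(W), 12(W), all W → L
n=18: reaches L-position 17 → W
n=19: only reaches 18(W), 14(W), all W → L
n=20: reaches L-position 19 → W
n=21: only reaches 20(W), 16(W), all W → L
n=22: reaches L-position 21 → W
n=23: only reaches 22(W), 18(W), all W → L
n=24: reaches L-position 23 → W
n=25: only reaches 24(W), 20(W), all W → L
n=26: reaches L-position 25 → W
n=27: only reaches 26(W), 22(W), all W → L
n=28: reaches L-position 27 → W
n=29: only reaches 28(W), 24(W), all W → L

20: W, 19: L, 29: L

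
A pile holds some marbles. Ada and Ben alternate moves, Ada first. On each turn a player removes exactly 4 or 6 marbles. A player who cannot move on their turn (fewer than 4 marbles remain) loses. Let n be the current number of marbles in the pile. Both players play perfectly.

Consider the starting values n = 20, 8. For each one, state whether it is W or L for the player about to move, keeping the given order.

20: L, 8: W

Compute win/loss labels from the base case upward. A position with no move is L. Any other position is W if it can reach an L in one move, else L.
n=0: no move → L
n=1: no move → L
n=2: no move → L
n=3: no move → L
n=4: W (go to 0, an L position)
n=5: W (go to 1, an L position)
n=6: W (go to 2, an L position)
n=7: W (go to 3, an L position)
n=8: W (go to 2, an L position)
n=9: W (go to 3, an L position)
n=10: L (options 6(W), 4(W) are all W)
n=11: L (options 7(W), 5(W) are all W)
n=12: L (options 8(W), 6(W) are all W)
n=13: L (options 9(W), 7(W) are all W)
n=14: W (go to 10, an L position)
n=15: W (go to 11, an L position)
n=16: W (go to 12, an L position)
n=17: W (go to 13, an L position)
n=18: W (go to 12, an L position)
n=19: W (go to 13, an L position)
n=20: L (options 16(W), 14(W) are all W)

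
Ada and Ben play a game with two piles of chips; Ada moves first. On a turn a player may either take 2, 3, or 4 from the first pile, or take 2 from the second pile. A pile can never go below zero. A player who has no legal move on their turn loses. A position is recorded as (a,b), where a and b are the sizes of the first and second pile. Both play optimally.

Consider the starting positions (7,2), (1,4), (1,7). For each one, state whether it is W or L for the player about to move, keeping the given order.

Label each position W (a win for the player to move) or L (a loss). A position with no legal move is L; any other position is W exactly when some move reaches an L, and L when every move reaches a W.
No move ever increases a pile, so every position that can arise here has a ≤ 7 and b ≤ 7; it is enough to label the cells with 0 ≤ a ≤ 7 and 0 ≤ b ≤ 7.
Every move lowers a or b (never raises either), so fill the grid row by row in increasing a, and left to right within a row: each cell's successors are then already labelled.
      b=0  b=1  b=2  b=3  b=4  b=5  b=6  b=7
a=0:    L    L    W    W    L    L    W    W
a=1:    L    L    W    W    L    L    W    W
a=2:    W    W    L    L    W    W    L    L
a=3:    W    W    L    L    W    W    L    L
a=4:    W    W    W    W    W    W    W    W
a=5:    W    W    W    W    W    W    W    W
a=6:    L    L    W    W    L    L    W    W
a=7:    L    L    W    W    L    L    W    W
Cells with no legal move (terminal, hence L): (0,0), (0,1), (1,0), (1,1).
The remaining L cells, each justified by listing all of its moves:
(0,4): the only move is to (0,2)(W), a W ⇒ L
(0,5): the only move is to (0,3)(W), a W ⇒ L
(1,4): the only move is to (1,2)(W), a W ⇒ L
(1,5): the only move is to (1,3)(W), a W ⇒ L
(2,2): moves to (0,2)(W), (2,0)(W); every one is W ⇒ L
(2,3): moves to (0,3)(W), (2,1)(W); every one is W ⇒ L
(2,6): moves to (0,6)(W), (2,4)(W); every one is W ⇒ L
(2,7): moves to (0,7)(W), (2,5)(W); every one is W ⇒ L
(3,2): moves to (1,2)(W), (0,2)(W), (3,0)(W); every one is W ⇒ L
(3,3): moves to (1,3)(W), (0,3)(W), (3,1)(W); every one is W ⇒ L
(3,6): moves to (1,6)(W), (0,6)(W), (3,4)(W); every one is W ⇒ L
(3,7): moves to (1,7)(W), (0,7)(W), (3,5)(W); every one is W ⇒ L
(6,0): moves to (4,0)(W), (3,0)(W), (2,0)(W); every one is W ⇒ L
(6,1): moves to (4,1)(W), (3,1)(W), (2,1)(W); every one is W ⇒ L
(6,4): moves to (4,4)(W), (3,4)(W), (2,4)(W), (6,2)(W); every one is W ⇒ L
(6,5): moves to (4,5)(W), (3,5)(W), (2,5)(W), (6,3)(W); every one is W ⇒ L
(7,0): moves to (5,0)(W), (4,0)(W), (3,0)(W); every one is W ⇒ L
(7,1): moves to (5,1)(W), (4,1)(W), (3,1)(W); every one is W ⇒ L
(7,4): moves to (5,4)(W), (4,4)(W), (3,4)(W), (7,2)(W); every one is W ⇒ L
(7,5): moves to (5,5)(W), (4,5)(W), (3,5)(W), (7,3)(W); every one is W ⇒ L
Every other cell has at least one move into one of the L cells above, so it is W.
(7,2): the move to (3,2) reaches an L cell, so W
(1,4): one of the L cells justified above, so L
(1,7): the move to (1,5) reaches an L cell, so W

(7,2): W, (1,4): L, (1,7): W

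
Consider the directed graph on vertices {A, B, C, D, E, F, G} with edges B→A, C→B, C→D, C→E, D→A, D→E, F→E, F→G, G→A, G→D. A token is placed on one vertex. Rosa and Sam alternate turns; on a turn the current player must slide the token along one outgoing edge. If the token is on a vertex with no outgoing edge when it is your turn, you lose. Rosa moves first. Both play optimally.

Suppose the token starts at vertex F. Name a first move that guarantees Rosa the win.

Move to E.

Label each position W (a win for the player to move) or L (a loss). A position with no legal move is L; any other position is W exactly when some move reaches an L, and L when every move reaches a W.
Every edge goes from a vertex to one that appears earlier in the order A, E, D, G, F, B, C, so processing vertices in that order labels each vertex after all of its successors.
A: no outgoing edge → L
E: no outgoing edge → L
D: →E(L), so W
G: →A(L), so W
F: →E(L), so W
B: →A(L), so W
C: →E(L), so W
From F, the L positions reachable in one move are: E.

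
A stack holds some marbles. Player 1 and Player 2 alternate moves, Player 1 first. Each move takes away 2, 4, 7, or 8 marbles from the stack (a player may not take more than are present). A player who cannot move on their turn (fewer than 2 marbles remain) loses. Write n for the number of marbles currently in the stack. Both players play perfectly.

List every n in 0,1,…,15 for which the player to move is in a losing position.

0, 1, 6, 11, 12

Positions with no move are L. A position that does have a move is losing for the player to move precisely when every available move leads to a winning position for the opponent. Fill in the labels:
n=0: no move → L
n=1: no move → L
n=2: can move to 0, which is L ⇒ W
n=3: can move to 1, which is L ⇒ W
n=4: can move to 0, which is L ⇒ W
n=5: can move to 1, which is L ⇒ W
n=6: moves to 4(W), 2(W); every one is W ⇒ L
n=7: can move to 0, which is L ⇒ W
n=8: can move to 6, which is L ⇒ W
n=9: can move to 1, which is L ⇒ W
n=10: can move to 6, which is L ⇒ W
n=11: moves to 9(W), 7(W), 4(W), 3(W); every one is W ⇒ L
n=12: moves to 10(W), 8(W), 5(W), 4(W); every one is W ⇒ L
n=13: can move to 11, which is L ⇒ W
n=14: can move to 12, which is L ⇒ W
n=15: can move to 11, which is L ⇒ W
Reading off the rows marked L gives the requested list; there are 5 such values of n.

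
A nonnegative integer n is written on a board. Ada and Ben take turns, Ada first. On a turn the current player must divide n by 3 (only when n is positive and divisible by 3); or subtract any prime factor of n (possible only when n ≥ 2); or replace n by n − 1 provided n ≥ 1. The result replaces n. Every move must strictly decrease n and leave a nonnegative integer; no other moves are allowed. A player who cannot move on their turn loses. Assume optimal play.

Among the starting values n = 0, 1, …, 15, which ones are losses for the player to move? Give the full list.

Label each position W (a win for the player to move) or L (a loss). A position with no legal move is L; any other position is W exactly when some move reaches an L, and L when every move reaches a W.
n=0: no move → L
n=1: →0(L), so W
n=2: →0(L), so W
n=3: →0(L), so W
n=4: →2(W), 3(W) — all W, so L
n=5: →0(L), so W
n=6: →4(L), so W
n=7: →0(L), so W
n=8: →6(W), 7(W) — all W, so L
n=9: →8(L), so W
n=10: →8(L), so W
n=11: →0(L), so W
n=12: →4(L), so W
n=13: →0(L), so W
n=14: →7(W), 12(W), 13(W) — all W, so L
n=15: →14(L), so W
The losing starting values of n are exactly the entries labelled L in this table (4 of them).

0, 4, 8, 14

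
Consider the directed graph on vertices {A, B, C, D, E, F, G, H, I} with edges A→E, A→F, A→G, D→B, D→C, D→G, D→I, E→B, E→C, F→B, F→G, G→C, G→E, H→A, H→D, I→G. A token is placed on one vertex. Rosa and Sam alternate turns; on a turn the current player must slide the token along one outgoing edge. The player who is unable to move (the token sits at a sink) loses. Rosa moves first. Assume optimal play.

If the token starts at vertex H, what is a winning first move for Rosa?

Move to A.

Compute win/loss labels from the base case upward. A position with no move is L. Any other position is W if it can reach an L in one move, else L.
Every edge goes from a vertex to one that appears earlier in the order C, B, E, G, I, D, F, A, H, so processing vertices in that order labels each vertex after all of its successors.
C: no outgoing edge → L
B: no outgoing edge → L
E: reaches L-position B → W
G: reaches L-position C → W
I: only reaches G(W), which is W → L
D: reaches L-position I → W
F: reaches L-position B → W
A: only reaches F(W), G(W), E(W), all W → L
H: reaches L-position A → W
From H, the L positions reachable in one move are: A.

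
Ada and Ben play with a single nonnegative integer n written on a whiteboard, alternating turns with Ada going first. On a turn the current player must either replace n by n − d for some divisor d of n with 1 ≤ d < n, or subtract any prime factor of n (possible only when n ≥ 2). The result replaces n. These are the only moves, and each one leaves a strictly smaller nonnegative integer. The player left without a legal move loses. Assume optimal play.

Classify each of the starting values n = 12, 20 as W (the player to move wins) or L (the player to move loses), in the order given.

12: W, 20: L

Classify positions by backward induction: terminal positions (no move available) are L. From any other position, the mover wins iff some move reaches an L.
n=0: no move → L
n=1: no move → L
n=2: can move to 0, which is L ⇒ W
n=3: can move to 0, which is L ⇒ W
n=4: moves to 2(W), 3(W); every one is W ⇒ L
n=5: can move to 0, which is L ⇒ W
n=6: can move to 4, which is L ⇒ W
n=7: can move to 0, which is L ⇒ W
n=8: can move to 4, which is L ⇒ W
n=9: moves to 6(W), 8(W); every one is W ⇒ L
n=10: can move to 9, which is L ⇒ W
n=11: can move to 0, which is L ⇒ W
n=12: can move to 9, which is L ⇒ W
n=13: can move to 0, which is L ⇒ W
n=14: moves to 7(W), 12(W), 13(W); every one is W ⇒ L
n=15: can move to 14, which is L ⇒ W
n=16: can move to 14, which is L ⇒ W
n=17: can move to 0, which is L ⇒ W
n=18: can move to 9, which is L ⇒ W
n=19: can move to 0, which is L ⇒ W
n=20: moves to 10(W), 15(W), 16(W), 18(W), 19(W); every one is W ⇒ L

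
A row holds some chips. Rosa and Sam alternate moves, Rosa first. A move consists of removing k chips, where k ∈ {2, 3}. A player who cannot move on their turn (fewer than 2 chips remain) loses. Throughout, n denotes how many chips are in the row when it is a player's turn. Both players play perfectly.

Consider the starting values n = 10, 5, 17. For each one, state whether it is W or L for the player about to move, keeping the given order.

10: L, 5: L, 17: W

Classify positions by backward induction: terminal positions (no move available) are L. From any other position, the mover wins iff some move reaches an L.
n=0: no move → L
n=1: no move → L
n=2: can move to 0, which is L ⇒ W
n=3: can move to 1, which is L ⇒ W
n=4: can move to 1, which is L ⇒ W
n=5: moves to 3(W), 2(W); every one is W ⇒ L
n=6: moves to 4(W), 3(W); every one is W ⇒ L
n=7: can move to 5, which is L ⇒ W
n=8: can move to 6, which is L ⇒ W
n=9: can move to 6, which is L ⇒ W
n=10: moves to 8(W), 7(W); every one is W ⇒ L
n=11: moves to 9(W), 8(W); every one is W ⇒ L
n=12: can move to 10, which is L ⇒ W
n=13: can move to 11, which is L ⇒ W
n=14: can move to 11, which is L ⇒ W
n=15: moves to 13(W), 12(W); every one is W ⇒ L
n=16: moves to 14(W), 13(W); every one is W ⇒ L
n=17: can move to 15, which is L ⇒ W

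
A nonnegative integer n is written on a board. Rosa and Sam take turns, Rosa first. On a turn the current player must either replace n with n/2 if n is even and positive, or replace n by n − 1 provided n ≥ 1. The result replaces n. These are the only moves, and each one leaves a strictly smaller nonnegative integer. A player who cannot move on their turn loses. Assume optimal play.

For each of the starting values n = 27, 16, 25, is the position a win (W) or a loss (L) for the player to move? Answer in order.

Classify positions by backward induction: terminal positions (no move available) are L. From any other position, the mover wins iff some move reaches an L.
n=0: no move → L
n=1: can move to 0, which is L ⇒ W
n=2: the only move is to 1(W), a W ⇒ L
n=3: can move to 2, which is L ⇒ W
n=4: can move to 2, which is L ⇒ W
n=5: the only move is to 4(W), a W ⇒ L
n=6: can move to 5, which is L ⇒ W
n=7: the only move is to 6(W), a W ⇒ L
n=8: can move to 7, which is L ⇒ W
n=9: the only move is to 8(W), a W ⇒ L
n=10: can move to 5, which is L ⇒ W
n=11: the only move is to 10(W), a W ⇒ L
n=12: can move to 11, which is L ⇒ W
n=13: the only move is to 12(W), a W ⇒ L
n=14: can move to 7, which is L ⇒ W
n=15: the only move is to 14(W), a W ⇒ L
n=16: can move to 15, which is L ⇒ W
n=17: the only move is to 16(W), a W ⇒ L
n=18: can move to 9, which is L ⇒ W
n=19: the only move is to 18(W), a W ⇒ L
n=20: can move to 19, which is L ⇒ W
n=21: the only move is to 20(W), a W ⇒ L
n=22: can move to 11, which is L ⇒ W
n=23: the only move is to 22(W), a W ⇒ L
n=24: can move to 23, which is L ⇒ W
n=25: the only move is to 24(W), a W ⇒ L
n=26: can move to 13, which is L ⇒ W
n=27: the only move is to 26(W), a W ⇒ L

27: L, 16: W, 25: L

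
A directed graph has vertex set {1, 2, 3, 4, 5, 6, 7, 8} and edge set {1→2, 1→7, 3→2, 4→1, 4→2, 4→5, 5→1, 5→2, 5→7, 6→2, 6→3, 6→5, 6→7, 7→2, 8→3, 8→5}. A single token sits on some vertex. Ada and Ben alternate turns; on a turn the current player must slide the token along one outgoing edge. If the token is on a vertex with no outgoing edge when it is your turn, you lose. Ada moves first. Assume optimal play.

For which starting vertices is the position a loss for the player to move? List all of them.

Use the standard recursion: the mover loses at a terminal position; elsewhere, the mover wins exactly when some move hands the opponent an L position.
Every edge goes from a vertex to one that appears earlier in the order 2, 7, 1, 5, 3, 8, 6, 4, so processing vertices in that order labels each vertex after all of its successors.
2: no outgoing edge → L
7: can move to 2, which is L ⇒ W
1: can move to 2, which is L ⇒ W
5: can move to 2, which is L ⇒ W
3: can move to 2, which is L ⇒ W
8: moves to 3(W), 5(W); every one is W ⇒ L
6: can move to 2, which is L ⇒ W
4: can move to 2, which is L ⇒ W
Reading off the rows marked L gives the requested list; there are 2 such vertices.

2, 8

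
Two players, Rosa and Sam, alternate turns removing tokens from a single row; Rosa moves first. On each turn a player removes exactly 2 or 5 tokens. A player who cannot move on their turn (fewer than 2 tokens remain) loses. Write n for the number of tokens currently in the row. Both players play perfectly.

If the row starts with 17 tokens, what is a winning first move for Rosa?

Label each position W (a win for the player to move) or L (a loss). A position with no legal move is L; any other position is W exactly when some move reaches an L, and L when every move reaches a W.
n=0: no move → L
n=1: no move → L
n=2: reaches L-position 0 → W
n=3: reaches L-position 1 → W
n=4: only reaches 2(W), which is W → L
n=5: reaches L-position 0 → W
n=6: reaches L-position 4 → W
n=7: only reaches 5(W), 2(W), all W → L
n=8: only reaches 6(W), 3(W), all W → L
n=9: reaches L-position 7 → W
n=10: reaches L-position 8 → W
n=11: only reaches 9(W), 6(W), all W → L
n=12: reaches L-position 7 → W
n=13: reaches L-position 11 → W
n=14: only reaches 12(W), 9(W), all W → L
n=15: only reaches 13(W), 10(W), all W → L
n=16: reaches L-position 14 → W
n=17: reaches L-position 15 → W
From 17, the L positions reachable in one move are: 15.

Remove 2, leaving 15.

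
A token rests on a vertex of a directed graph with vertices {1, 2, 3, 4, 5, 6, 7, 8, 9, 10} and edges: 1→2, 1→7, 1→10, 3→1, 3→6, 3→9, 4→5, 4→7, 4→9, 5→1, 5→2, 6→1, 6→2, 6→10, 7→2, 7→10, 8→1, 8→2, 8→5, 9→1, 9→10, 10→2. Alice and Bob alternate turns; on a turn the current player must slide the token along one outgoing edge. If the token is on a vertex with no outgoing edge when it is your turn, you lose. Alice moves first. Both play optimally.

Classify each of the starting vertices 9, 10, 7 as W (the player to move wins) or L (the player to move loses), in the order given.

9: L, 10: W, 7: W

Compute win/loss labels from the base case upward. A position with no move is L. Any other position is W if it can reach an L in one move, else L.
Every edge goes from a vertex to one that appears earlier in the order 2, 10, 7, 1, 6, 9, 5, 4, 3, 8, so processing vertices in that order labels each vertex after all of its successors.
2: no outgoing edge → L
10: reaches L-position 2 → W
7: reaches L-position 2 → W
1: reaches L-position 2 → W
6: reaches L-position 2 → W
9: only reaches 1(W), 10(W), all W → L
5: reaches L-position 2 → W
4: reaches L-position 9 → W
3: reaches L-position 9 → W
8: reaches L-position 2 → W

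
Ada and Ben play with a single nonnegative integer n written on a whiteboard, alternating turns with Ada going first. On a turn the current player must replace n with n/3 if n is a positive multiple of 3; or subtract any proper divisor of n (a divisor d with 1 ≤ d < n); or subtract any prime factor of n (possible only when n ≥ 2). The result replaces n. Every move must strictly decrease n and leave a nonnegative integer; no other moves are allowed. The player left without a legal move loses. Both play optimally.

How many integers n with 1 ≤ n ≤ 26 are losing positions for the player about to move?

6

Use the standard recursion: the mover loses at a terminal position; elsewhere, the mover wins exactly when some move hands the opponent an L position.
n=0: no move → L
n=1: no move → L
n=2: W (go to 0, an L position)
n=3: W (go to 0, an L position)
n=4: L (options 2(W), 3(W) are all W)
n=5: W (go to 0, an L position)
n=6: W (go to 4, an L position)
n=7: W (go to 0, an L position)
n=8: W (go to 4, an L position)
n=9: L (options 3(W), 6(W), 8(W) are all W)
n=10: W (go to 9, an L position)
n=11: W (go to 0, an L position)
n=12: W (go to 4, an L position)
n=13: W (go to 0, an L position)
n=14: L (options 7(W), 12(W), 13(W) are all W)
n=15: W (go to 14, an L position)
n=16: W (go to 14, an L position)
n=17: W (go to 0, an L position)
n=18: W (go to 9, an L position)
n=19: W (go to 0, an L position)
n=20: L (options 10(W), 15(W), 16(W), 18(W), 19(W) are all W)
n=21: W (go to 14, an L position)
n=22: W (go to 20, an L position)
n=23: W (go to 0, an L position)
n=24: W (go to 20, an L position)
n=25: W (go to 20, an L position)
n=26: L (options 13(W), 24(W), 25(W) are all W)
L entries with 1 ≤ n ≤ 26 (n=0 is outside the asked range and is not counted): n = 1, 4, 9, 14, 20, 26; that makes 6.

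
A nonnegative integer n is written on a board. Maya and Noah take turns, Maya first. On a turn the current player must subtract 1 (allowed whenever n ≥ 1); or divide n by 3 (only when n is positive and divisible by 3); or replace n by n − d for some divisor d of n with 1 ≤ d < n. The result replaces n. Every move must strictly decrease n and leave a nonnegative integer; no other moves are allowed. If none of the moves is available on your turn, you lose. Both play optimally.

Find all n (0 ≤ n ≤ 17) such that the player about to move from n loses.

Positions with no move are L. A position that does have a move is losing for the player to move precisely when every available move leads to a winning position for the opponent. Fill in the labels:
n=0: no move → L
n=1: →0(L), so W
n=2: →1(W) only, which is W, so L
n=3: →2(L), so W
n=4: →2(L), so W
n=5: →4(W) only, which is W, so L
n=6: →2(L), so W
n=7: →6(W) only, which is W, so L
n=8: →7(L), so W
n=9: →3(W), 6(W), 8(W) — all W, so L
n=10: →5(L), so W
n=11: →10(W) only, which is W, so L
n=12: →9(L), so W
n=13: →12(W) only, which is W, so L
n=14: →7(L), so W
n=15: →5(L), so W
n=16: →8(W), 12(W), 14(W), 15(W) — all W, so L
n=17: →16(L), so W
The losing starting values of n are exactly the entries labelled L in this table (8 of them).

0, 2, 5, 7, 9, 11, 13, 16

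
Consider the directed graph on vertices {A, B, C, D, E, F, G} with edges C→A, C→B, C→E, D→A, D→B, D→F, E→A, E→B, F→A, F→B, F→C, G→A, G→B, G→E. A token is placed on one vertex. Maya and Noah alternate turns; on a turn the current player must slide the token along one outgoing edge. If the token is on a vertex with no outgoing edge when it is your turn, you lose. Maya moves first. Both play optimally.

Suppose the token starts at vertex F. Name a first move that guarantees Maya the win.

Move to B.

Positions with no move are L. A position that does have a move is losing for the player to move precisely when every available move leads to a winning position for the opponent. Fill in the labels:
Every edge goes from a vertex to one that appears earlier in the order A, B, E, C, F, G, D, so processing vertices in that order labels each vertex after all of its successors.
A: no outgoing edge → L
B: no outgoing edge → L
E: reaches L-position B → W
C: reaches L-position B → W
F: reaches L-position B → W
G: reaches L-position B → W
D: reaches L-position B → W
From F, the L positions reachable in one move are: B, A. Any move reaching one of these is winning.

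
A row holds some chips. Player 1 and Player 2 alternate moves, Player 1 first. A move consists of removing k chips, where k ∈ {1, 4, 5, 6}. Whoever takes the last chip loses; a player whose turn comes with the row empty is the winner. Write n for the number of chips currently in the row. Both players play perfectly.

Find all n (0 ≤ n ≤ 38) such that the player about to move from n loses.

1, 3, 10, 12, 19, 21, 28, 30, 37

Classify positions by backward induction: terminal positions (no move available) are W. From any other position, the mover wins iff some move reaches an L.
n=0: no move; the opponent has just taken the last chip and therefore loses → W
n=1: L (sole option 0(W) is W)
n=2: W (go to 1, an L position)
n=3: L (sole option 2(W) is W)
n=4: W (go to 3, an L position)
n=5: W (go to 1, an L position)
n=6: W (go to 1, an L position)
n=7: W (go to 3, an L position)
n=8: W (go to 3, an L position)
n=9: W (go to 3, an L position)
n=10: L (options 9(W), 6(W), 5(W), 4(W) are all W)
n=11: W (go to 10, an L position)
n=12: L (options 11(W), 8(W), 7(W), 6(W) are all W)
n=13: W (go to 12, an L position)
n=14: W (go to 10, an L position)
n=15: W (go to 10, an L position)
n=16: W (go to 12, an L position)
n=17: W (go to 12, an L position)
n=18: W (go to 12, an L position)
n=19: L (options 18(W), 15(W), 14(W), 13(W) are all W)
n=20: W (go to 19, an L position)
n=21: L (options 20(W), 17(W), 16(W), 15(W) are all W)
n=22: W (go to 21, an L position)
n=23: W (go to 19, an L position)
n=24: W (go to 19, an L position)
n=25: W (go to 21, an L position)
n=26: W (go to 21, an L position)
n=27: W (go to 21, an L position)
n=28: L (options 27(W), 24(W), 23(W), 22(W) are all W)
n=29: W (go to 28, an L position)
n=30: L (options 29(W), 26(W), 25(W), 24(W) are all W)
n=31: W (go to 30, an L position)
n=32: W (go to 28, an L position)
n=33: W (go to 28, an L position)
n=34: W (go to 30, an L position)
n=35: W (go to 30, an L position)
n=36: W (go to 30, an L position)
n=37: L (options 36(W), 33(W), 32(W), 31(W) are all W)
n=38: W (go to 37, an L position)
The losing starting values of n are exactly the entries labelled L in this table (9 of them).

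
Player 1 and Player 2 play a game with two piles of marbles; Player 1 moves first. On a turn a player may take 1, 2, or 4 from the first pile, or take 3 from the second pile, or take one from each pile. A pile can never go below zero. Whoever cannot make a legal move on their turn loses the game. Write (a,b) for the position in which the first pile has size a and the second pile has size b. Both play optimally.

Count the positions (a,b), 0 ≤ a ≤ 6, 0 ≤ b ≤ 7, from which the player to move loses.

21

Compute win/loss labels from the base case upward. A position with no move is L. Any other position is W if it can reach an L in one move, else L.
Every move lowers a or b (never raises either), so fill the grid row by row in increasing a, and left to right within a row: each cell's successors are then already labelled.
      b=0  b=1  b=2  b=3  b=4  b=5  b=6  b=7
a=0:    L    L    L    W    W    W    L    L
a=1:    W    W    W    W    L    L    W    W
a=2:    W    W    W    L    W    W    W    W
a=3:    L    L    L    W    W    W    L    L
a=4:    W    W    W    W    L    L    W    W
a=5:    W    W    W    L    W    W    W    W
a=6:    L    L    L    W    W    W    L    L
Cells with no legal move (terminal, hence L): (0,0), (0,1), (0,2).
The remaining L cells, each justified by listing all of its moves:
(0,6): the only move is to (0,3)(W), a W ⇒ L
(0,7): the only move is to (0,4)(W), a W ⇒ L
(1,4): moves to (0,4)(W), (1,1)(W), (0,3)(W); every one is W ⇒ L
(1,5): moves to (0,5)(W), (1,2)(W), (0,4)(W); every one is W ⇒ L
(2,3): moves to (1,3)(W), (0,3)(W), (2,0)(W), (1,2)(W); every one is W ⇒ L
(3,0): moves to (2,0)(W), (1,0)(W); every one is W ⇒ L
(3,1): moves to (2,1)(W), (1,1)(W), (2,0)(W); every one is W ⇒ L
(3,2): moves to (2,2)(W), (1,2)(W), (2,1)(W); every one is W ⇒ L
(3,6): moves to (2,6)(W), (1,6)(W), (3,3)(W), (2,5)(W); every one is W ⇒ L
(3,7): moves to (2,7)(W), (1,7)(W), (3,4)(W), (2,6)(W); every one is W ⇒ L
(4,4): moves to (3,4)(W), (2,4)(W), (0,4)(W), (4,1)(W), (3,3)(W); every one is W ⇒ L
(4,5): moves to (3,5)(W), (2,5)(W), (0,5)(W), (4,2)(W), (3,4)(W); every one is W ⇒ L
(5,3): moves to (4,3)(W), (3,3)(W), (1,3)(W), (5,0)(W), (4,2)(W); every one is W ⇒ L
(6,0): moves to (5,0)(W), (4,0)(W), (2,0)(W); every one is W ⇒ L
(6,1): moves to (5,1)(W), (4,1)(W), (2,1)(W), (5,0)(W); every one is W ⇒ L
(6,2): moves to (5,2)(W), (4,2)(W), (2,2)(W), (5,1)(W); every one is W ⇒ L
(6,6): moves to (5,6)(W), (4,6)(W), (2,6)(W), (6,3)(W), (5,5)(W); every one is W ⇒ L
(6,7): moves to (5,7)(W), (4,7)(W), (2,7)(W), (6,4)(W), (5,6)(W); every one is W ⇒ L
Every other cell has at least one move into one of the L cells above, so it is W.
L cells per row: a=0: 5, a=1: 2, a=2: 1, a=3: 5, a=4: 2, a=5: 1, a=6: 5; total 21.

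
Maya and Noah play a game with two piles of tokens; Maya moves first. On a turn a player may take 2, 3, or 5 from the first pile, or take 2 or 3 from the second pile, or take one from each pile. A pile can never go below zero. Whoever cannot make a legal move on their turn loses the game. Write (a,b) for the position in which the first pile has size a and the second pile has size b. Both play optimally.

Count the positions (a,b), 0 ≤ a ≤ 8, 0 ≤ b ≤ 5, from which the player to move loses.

16

Work bottom-up. With no move the player to move loses. Otherwise the position is W if at least one move leads to an L position for the opponent, and L if every move leads to a W.
Every move lowers a or b (never raises either), so fill the grid row by row in increasing a, and left to right within a row: each cell's successors are then already labelled.
      b=0  b=1  b=2  b=3  b=4  b=5
a=0:    L    L    W    W    W    L
a=1:    L    W    W    W    L    L
a=2:    W    W    L    L    W    W
a=3:    W    W    L    W    W    W
a=4:    W    L    W    W    W    W
a=5:    W    W    W    W    L    W
a=6:    W    W    W    L    W    W
a=7:    L    W    W    W    W    L
a=8:    L    W    W    W    W    L
Cells with no legal move (terminal, hence L): (0,0), (0,1), (1,0).
The remaining L cells, each justified by listing all of its moves:
(0,5): moves to (0,3)(W), (0,2)(W); every one is W ⇒ L
(1,4): moves to (1,2)(W), (1,1)(W), (0,3)(W); every one is W ⇒ L
(1,5): moves to (1,3)(W), (1,2)(W), (0,4)(W); every one is W ⇒ L
(2,2): moves to (0,2)(W), (2,0)(W), (1,1)(W); every one is W ⇒ L
(2,3): moves to (0,3)(W), (2,1)(W), (2,0)(W), (1,2)(W); every one is W ⇒ L
(3,2): moves to (1,2)(W), (0,2)(W), (3,0)(W), (2,1)(W); every one is W ⇒ L
(4,1): moves to (2,1)(W), (1,1)(W), (3,0)(W); every one is W ⇒ L
(5,4): moves to (3,4)(W), (2,4)(W), (0,4)(W), (5,2)(W), (5,1)(W), (4,3)(W); every one is W ⇒ L
(6,3): moves to (4,3)(W), (3,3)(W), (1,3)(W), (6,1)(W), (6,0)(W), (5,2)(W); every one is W ⇒ L
(7,0): moves to (5,0)(W), (4,0)(W), (2,0)(W); every one is W ⇒ L
(7,5): moves to (5,5)(W), (4,5)(W), (2,5)(W), (7,3)(W), (7,2)(W), (6,4)(W); every one is W ⇒ L
(8,0): moves to (6,0)(W), (5,0)(W), (3,0)(W); every one is W ⇒ L
(8,5): moves to (6,5)(W), (5,5)(W), (3,5)(W), (8,3)(W), (8,2)(W), (7,4)(W); every one is W ⇒ L
Every other cell has at least one move into one of the L cells above, so it is W.
L cells per row: a=0: 3, a=1: 3, a=2: 2, a=3: 1, a=4: 1, a=5: 1, a=6: 1, a=7: 2, a=8: 2; total 16.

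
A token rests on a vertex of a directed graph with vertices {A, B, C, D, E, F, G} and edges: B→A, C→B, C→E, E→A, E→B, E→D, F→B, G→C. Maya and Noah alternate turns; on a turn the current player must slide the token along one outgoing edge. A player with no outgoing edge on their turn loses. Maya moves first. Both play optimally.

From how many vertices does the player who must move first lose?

Positions with no move are L. A position that does have a move is losing for the player to move precisely when every available move leads to a winning position for the opponent. Fill in the labels:
Every edge goes from a vertex to one that appears earlier in the order A, D, B, E, F, C, G, so processing vertices in that order labels each vertex after all of its successors.
A: no outgoing edge → L
D: no outgoing edge → L
B: can move to A, which is L ⇒ W
E: can move to D, which is L ⇒ W
F: the only move is to B(W), a W ⇒ L
C: moves to E(W), B(W); every one is W ⇒ L
G: can move to C, which is L ⇒ W
The L vertices are A, C, D, F; that is 4 in all.

4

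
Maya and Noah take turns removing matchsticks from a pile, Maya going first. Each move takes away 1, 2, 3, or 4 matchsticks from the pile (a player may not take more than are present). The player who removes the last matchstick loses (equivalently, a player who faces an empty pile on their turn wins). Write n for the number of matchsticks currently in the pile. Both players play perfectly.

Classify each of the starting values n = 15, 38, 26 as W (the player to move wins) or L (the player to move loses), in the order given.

15: W, 38: W, 26: L

Compute win/loss labels from the base case upward. A position with no move is W. Any other position is W if it can reach an L in one move, else L.
n=0: no move; the opponent has just taken the last matchstick and therefore loses → W
n=1: only reaches 0(W), which is W → L
n=2: reaches L-position 1 → W
n=3: reaches L-position 1 → W
n=4: reaches L-position 1 → W
n=5: reaches L-position 1 → W
n=6: only reaches 5(W), 4(W), 3(W), 2(W), all W → L
n=7: reaches L-position 6 → W
n=8: reaches L-position 6 → W
n=9: reaches L-position 6 → W
n=10: reaches L-position 6 → W
n=11: only reaches 10(W), 9(W), 8(W), 7(W), all W → L
n=12: reaches L-position 11 → W
n=13: reaches L-position 11 → W
n=14: reaches L-position 11 → W
n=15: reaches L-position 11 → W
n=16: only reaches 15(W), 14(W), 13(W), 12(W), all W → L
n=17: reaches L-position 16 → W
n=18: reaches L-position 16 → W
n=19: reaches L-position 16 → W
n=20: reaches L-position 16 → W
n=21: only reaches 20(W), 19(W), 18(W), 17(W), all W → L
n=22: reaches L-position 21 → W
n=23: reaches L-position 21 → W
n=24: reaches L-position 21 → W
n=25: reaches L-position 21 → W
n=26: only reaches 25(W), 24(W), 23(W), 22(W), all W → L
n=27: reaches L-position 26 → W
n=28: reaches L-position 26 → W
n=29: reaches L-position 26 → W
n=30: reaches L-position 26 → W
n=31: only reaches 30(W), 29(W), 28(W), 27(W), all W → L
n=32: reaches L-position 31 → W
n=33: reaches L-position 31 → W
n=34: reaches L-position 31 → W
n=35: reaches L-position 31 → W
n=36: only reaches 35(W), 34(W), 33(W), 32(W), all W → L
n=37: reaches L-position 36 → W
n=38: reaches L-position 36 → W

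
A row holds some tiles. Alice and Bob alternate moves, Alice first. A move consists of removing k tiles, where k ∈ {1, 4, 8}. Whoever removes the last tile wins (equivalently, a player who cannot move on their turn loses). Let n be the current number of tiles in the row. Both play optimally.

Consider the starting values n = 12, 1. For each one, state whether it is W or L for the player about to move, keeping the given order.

12: L, 1: W

Compute win/loss labels from the base case upward. A position with no move is L. Any other position is W if it can reach an L in one move, else L.
n=0: no move → L
n=1: W (go to 0, an L position)
n=2: L (sole option 1(W) is W)
n=3: W (go to 2, an L position)
n=4: W (go to 0, an L position)
n=5: L (options 4(W), 1(W) are all W)
n=6: W (go to 5, an L position)
n=7: L (options 6(W), 3(W) are all W)
n=8: W (go to 7, an L position)
n=9: W (go to 5, an L position)
n=10: W (go to 2, an L position)
n=11: W (go to 7, an L position)
n=12: L (options 11(W), 8(W), 4(W) are all W)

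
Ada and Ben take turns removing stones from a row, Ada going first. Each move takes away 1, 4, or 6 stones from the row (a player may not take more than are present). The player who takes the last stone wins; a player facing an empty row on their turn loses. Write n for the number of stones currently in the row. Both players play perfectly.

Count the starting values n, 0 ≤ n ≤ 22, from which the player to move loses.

Label each position W (a win for the player to move) or L (a loss). A position with no legal move is L; any other position is W exactly when some move reaches an L, and L when every move reaches a W.
n=0: no move → L
n=1: W (go to 0, an L position)
n=2: L (sole option 1(W) is W)
n=3: W (go to 2, an L position)
n=4: W (go to 0, an L position)
n=5: L (options 4(W), 1(W) are all W)
n=6: W (go to 5, an L position)
n=7: L (options 6(W), 3(W), 1(W) are all W)
n=8: W (go to 7, an L position)
n=9: W (go to 5, an L position)
n=10: L (options 9(W), 6(W), 4(W) are all W)
n=11: W (go to 10, an L position)
n=12: L (options 11(W), 8(W), 6(W) are all W)
n=13: W (go to 12, an L position)
n=14: W (go to 10, an L position)
n=15: L (options 14(W), 11(W), 9(W) are all W)
n=16: W (go to 15, an L position)
n=17: L (options 16(W), 13(W), 11(W) are all W)
n=18: W (go to 17, an L position)
n=19: W (go to 15, an L position)
n=20: L (options 19(W), 16(W), 14(W) are all W)
n=21: W (go to 20, an L position)
n=22: L (options 21(W), 18(W), 16(W) are all W)
L entries with 0 ≤ n ≤ 22: n = 0, 2, 5, 7, 10, 12, 15, 17, 20, 22; that makes 10.

10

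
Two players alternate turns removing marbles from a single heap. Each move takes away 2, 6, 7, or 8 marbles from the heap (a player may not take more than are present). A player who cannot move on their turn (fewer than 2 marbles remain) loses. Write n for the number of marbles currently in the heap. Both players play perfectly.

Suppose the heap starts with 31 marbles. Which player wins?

The first player wins.

Build the W/L table. Terminal = L. A non-terminal position is W if it has a move to some L; otherwise it is L.
n=0: no move → L
n=1: no move → L
n=2: can move to 0, which is L ⇒ W
n=3: can move to 1, which is L ⇒ W
n=4: the only move is to 2(W), a W ⇒ L
n=5: the only move is to 3(W), a W ⇒ L
n=6: can move to 4, which is L ⇒ W
n=7: can move to 5, which is L ⇒ W
n=8: can move to 1, which is L ⇒ W
n=9: can move to 1, which is L ⇒ W
n=10: can move to 4, which is L ⇒ W
n=11: can move to 5, which is L ⇒ W
n=12: can move to 5, which is L ⇒ W
n=13: can move to 5, which is L ⇒ W
n=14: moves to 12(W), 8(W), 7(W), 6(W); every one is W ⇒ L
n=15: moves to 13(W), 9(W), 8(W), 7(W); every one is W ⇒ L
n=16: can move to 14, which is L ⇒ W
n=17: can move to 15, which is L ⇒ W
n=18: moves to 16(W), 12(W), 11(W), 10(W); every one is W ⇒ L
n=19: moves to 17(W), 13(W), 12(W), 11(W); every one is W ⇒ L
n=20: can move to 18, which is L ⇒ W
n=21: can move to 19, which is L ⇒ W
n=22: can move to 15, which is L ⇒ W
n=23: can move to 15, which is L ⇒ W
n=24: can move to 18, which is L ⇒ W
n=25: can move to 19, which is L ⇒ W
n=26: can move to 19, which is L ⇒ W
n=27: can move to 19, which is L ⇒ W
n=28: moves to 26(W), 22(W), 21(W), 20(W); every one is W ⇒ L
n=29: moves to 27(W), 23(W), 22(W), 21(W); every one is W ⇒ L
n=30: can move to 28, which is L ⇒ W
n=31: can move to 29, which is L ⇒ W
The starting position 31 is W: the player to move should remove 2, leaving 29, handing over an L position.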